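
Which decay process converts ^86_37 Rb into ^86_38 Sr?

beta-minus decay

ΔA = 86 − 86 = 0; ΔZ = 38 − 37 = +1.
A is unchanged and Z rises by 1 — a neutron has become a proton (β⁻ decay).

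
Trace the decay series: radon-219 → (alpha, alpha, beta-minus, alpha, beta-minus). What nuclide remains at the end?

Start: (A, Z) = (219, 86).
After α: (215, 84).
After α: (211, 82).
After β⁻: (211, 83).
After α: (207, 81).
After β⁻: (207, 82).
Z = 82 is lead.

Pb-207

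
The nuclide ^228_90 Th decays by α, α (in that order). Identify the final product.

Start: (A, Z) = (228, 90).
After α: (224, 88).
After α: (220, 86).
Z = 86 is radon.

Rn-220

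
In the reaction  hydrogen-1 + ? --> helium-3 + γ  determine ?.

Conserve mass number: 1 + A = 3 + 0, so A = 2.
Conserve atomic number: 1 + Z = 2 + 0, so Z = 1.
A = 2 and Z = 1 is hydrogen-2 — a deuteron.

deuteron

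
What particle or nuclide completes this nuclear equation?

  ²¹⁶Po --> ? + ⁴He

Pb-212

Conserve mass number: 216 = A + 4, so A = 212.
Conserve atomic number: 84 = Z + 2, so Z = 82.
Z = 82 is lead, so the species is ²¹²Pb.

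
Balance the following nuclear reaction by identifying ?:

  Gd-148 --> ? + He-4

Sm-144

Conserve mass number: 148 = A + 4, so A = 144.
Conserve atomic number: 64 = Z + 2, so Z = 62.
Z = 62 is samarium, so the species is Sm-144.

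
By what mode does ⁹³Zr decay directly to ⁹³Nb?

beta-minus decay

ΔA = 93 − 93 = 0; ΔZ = 41 − 40 = +1.
A is unchanged and Z rises by 1 — a neutron has become a proton (β⁻ decay).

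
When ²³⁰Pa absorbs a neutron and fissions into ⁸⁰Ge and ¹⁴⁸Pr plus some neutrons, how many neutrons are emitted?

3

Conserve mass number: 231 = 80 + 148 + k, so k = 231 − 228 = 3.
Check atomic number: 91 = 32 + 59 + 0 = 91. ✓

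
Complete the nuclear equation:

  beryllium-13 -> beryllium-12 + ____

neutron

Conserve mass number: 13 = 12 + A, so A = 1.
Conserve atomic number: 4 = 4 + Z, so Z = 0.
A = 1 and Z = 0 is neutron — a neutron.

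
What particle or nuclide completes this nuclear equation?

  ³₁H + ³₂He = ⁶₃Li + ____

Conserve mass number: 3 + 3 = 6 + A, so A = 0.
Conserve atomic number: 1 + 2 = 3 + Z, so Z = 0.
A = 0 and Z = 0 is ⁰₀γ — a gamma ray.

gamma ray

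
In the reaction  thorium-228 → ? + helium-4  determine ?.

Conserve mass number: 228 = A + 4, so A = 224.
Conserve atomic number: 90 = Z + 2, so Z = 88.
Z = 88 is radium, so the species is radium-224.

Ra-224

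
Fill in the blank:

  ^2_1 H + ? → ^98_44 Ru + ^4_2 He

Conserve mass number: 2 + A = 98 + 4, so A = 100.
Conserve atomic number: 1 + Z = 44 + 2, so Z = 45.
Z = 45 is rhodium, so the species is ^100_45 Rh.

Rh-100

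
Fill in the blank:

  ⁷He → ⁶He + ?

Conserve mass number: 7 = 6 + A, so A = 1.
Conserve atomic number: 2 = 2 + Z, so Z = 0.
A = 1 and Z = 0 is ¹n — a neutron.

neutron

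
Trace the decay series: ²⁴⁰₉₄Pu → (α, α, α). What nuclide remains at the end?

Ra-228

Start: (A, Z) = (240, 94).
After α: (236, 92).
After α: (232, 90).
After α: (228, 88).
Z = 88 is radium.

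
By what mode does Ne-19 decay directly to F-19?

ΔA = 19 − 19 = 0; ΔZ = 9 − 10 = -1.
A is unchanged and Z drops by 1 — a proton has become a neutron (β⁺ emission or electron capture).

beta-plus decay or electron capture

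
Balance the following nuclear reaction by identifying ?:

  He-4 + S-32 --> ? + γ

Ar-36

Conserve mass number: 4 + 32 = A + 0, so A = 36.
Conserve atomic number: 2 + 16 = Z + 0, so Z = 18.
Z = 18 is argon, so the species is Ar-36.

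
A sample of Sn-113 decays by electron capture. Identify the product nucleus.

Electron capture: mass number changes by +0, atomic number by -1.
A: 113 = 113; Z: 50 − 1 = 49.
Z = 49 is indium, so the daughter is In-113.

In-113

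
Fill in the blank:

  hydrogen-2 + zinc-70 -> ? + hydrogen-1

Conserve mass number: 2 + 70 = A + 1, so A = 71.
Conserve atomic number: 1 + 30 = Z + 1, so Z = 30.
Z = 30 is zinc, so the species is zinc-71.

Zn-71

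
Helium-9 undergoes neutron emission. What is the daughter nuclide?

Neutron emission: mass number changes by -1, atomic number by +0.
A: 9 − 1 = 8; Z: 2 = 2.
Z = 2 is helium, so the daughter is helium-8.

He-8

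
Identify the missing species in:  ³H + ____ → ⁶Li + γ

He-3

Conserve mass number: 3 + A = 6 + 0, so A = 3.
Conserve atomic number: 1 + Z = 3 + 0, so Z = 2.
Z = 2 is helium, so the species is ³He.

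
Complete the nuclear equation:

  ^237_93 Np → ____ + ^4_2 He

Pa-233

Conserve mass number: 237 = A + 4, so A = 233.
Conserve atomic number: 93 = Z + 2, so Z = 91.
Z = 91 is protactinium, so the species is ^233_91 Pa.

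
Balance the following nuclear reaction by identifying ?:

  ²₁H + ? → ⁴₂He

deuteron

Conserve mass number: 2 + A = 4, so A = 2.
Conserve atomic number: 1 + Z = 2, so Z = 1.
A = 2 and Z = 1 is ²₁H — a deuteron.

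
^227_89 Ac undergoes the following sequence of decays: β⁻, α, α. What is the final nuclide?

Rn-219

Start: (A, Z) = (227, 89).
After β⁻: (227, 90).
After α: (223, 88).
After α: (219, 86).
Z = 86 is radon.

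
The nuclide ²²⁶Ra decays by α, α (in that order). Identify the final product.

Po-218

Start: (A, Z) = (226, 88).
After α: (222, 86).
After α: (218, 84).
Z = 84 is polonium.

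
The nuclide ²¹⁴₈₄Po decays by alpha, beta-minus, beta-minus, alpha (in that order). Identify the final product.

Pb-206

Start: (A, Z) = (214, 84).
After α: (210, 82).
After β⁻: (210, 83).
After β⁻: (210, 84).
After α: (206, 82).
Z = 82 is lead.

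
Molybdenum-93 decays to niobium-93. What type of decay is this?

ΔA = 93 − 93 = 0; ΔZ = 41 − 42 = -1.
A is unchanged and Z drops by 1 — a proton has become a neutron (β⁺ emission or electron capture).

beta-plus decay or electron capture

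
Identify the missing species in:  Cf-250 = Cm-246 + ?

alpha particle

Conserve mass number: 250 = 246 + A, so A = 4.
Conserve atomic number: 98 = 96 + Z, so Z = 2.
A = 4 and Z = 2 is He-4 — an alpha particle.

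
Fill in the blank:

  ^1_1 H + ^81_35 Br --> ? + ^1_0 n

Kr-81

Conserve mass number: 1 + 81 = A + 1, so A = 81.
Conserve atomic number: 1 + 35 = Z + 0, so Z = 36.
Z = 36 is krypton, so the species is ^81_36 Kr.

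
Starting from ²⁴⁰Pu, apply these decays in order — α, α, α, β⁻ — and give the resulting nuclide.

Ac-228

Start: (A, Z) = (240, 94).
After α: (236, 92).
After α: (232, 90).
After α: (228, 88).
After β⁻: (228, 89).
Z = 89 is actinium.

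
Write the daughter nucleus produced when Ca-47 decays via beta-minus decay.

Sc-47

Beta-minus decay: mass number changes by +0, atomic number by +1.
A: 47 = 47; Z: 20 + 1 = 21.
Z = 21 is scandium, so the daughter is Sc-47.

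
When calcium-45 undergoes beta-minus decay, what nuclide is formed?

Beta-minus decay: mass number changes by +0, atomic number by +1.
A: 45 = 45; Z: 20 + 1 = 21.
Z = 21 is scandium, so the daughter is scandium-45.

Sc-45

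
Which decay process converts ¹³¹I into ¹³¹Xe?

ΔA = 131 − 131 = 0; ΔZ = 54 − 53 = +1.
A is unchanged and Z rises by 1 — a neutron has become a proton (β⁻ decay).

beta-minus decay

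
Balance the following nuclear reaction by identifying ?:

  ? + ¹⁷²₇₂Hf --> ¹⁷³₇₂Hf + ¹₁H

deuteron

Conserve mass number: A + 172 = 173 + 1, so A = 2.
Conserve atomic number: Z + 72 = 72 + 1, so Z = 1.
A = 2 and Z = 1 is ²₁H — a deuteron.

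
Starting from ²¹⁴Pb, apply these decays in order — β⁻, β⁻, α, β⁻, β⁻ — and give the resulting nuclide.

Start: (A, Z) = (214, 82).
After β⁻: (214, 83).
After β⁻: (214, 84).
After α: (210, 82).
After β⁻: (210, 83).
After β⁻: (210, 84).
Z = 84 is polonium.

Po-210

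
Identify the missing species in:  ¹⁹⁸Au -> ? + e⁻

Conserve mass number: 198 = A + 0, so A = 198.
Conserve atomic number: 79 = Z − 1, so Z = 80.
Z = 80 is mercury, so the species is ¹⁹⁸Hg.

Hg-198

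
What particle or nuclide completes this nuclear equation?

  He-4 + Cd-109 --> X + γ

Sn-113

Conserve mass number: 4 + 109 = A + 0, so A = 113.
Conserve atomic number: 2 + 48 = Z + 0, so Z = 50.
Z = 50 is tin, so the species is Sn-113.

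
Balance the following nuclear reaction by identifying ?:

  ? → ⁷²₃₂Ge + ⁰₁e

Conserve mass number: A = 72 + 0, so A = 72.
Conserve atomic number: Z = 32 + 1, so Z = 33.
Z = 33 is arsenic, so the species is ⁷²₃₃As.

As-72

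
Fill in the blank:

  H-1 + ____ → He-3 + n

triton

Conserve mass number: 1 + A = 3 + 1, so A = 3.
Conserve atomic number: 1 + Z = 2 + 0, so Z = 1.
A = 3 and Z = 1 is H-3 — a triton.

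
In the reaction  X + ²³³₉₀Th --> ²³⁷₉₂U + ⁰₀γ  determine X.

Conserve mass number: A + 233 = 237 + 0, so A = 4.
Conserve atomic number: Z + 90 = 92 + 0, so Z = 2.
A = 4 and Z = 2 is ⁴₂He — an alpha particle.

alpha particle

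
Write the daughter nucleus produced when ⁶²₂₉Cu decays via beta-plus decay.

Ni-62

Beta-plus decay: mass number changes by +0, atomic number by -1.
A: 62 = 62; Z: 29 − 1 = 28.
Z = 28 is nickel, so the daughter is ⁶²₂₈Ni.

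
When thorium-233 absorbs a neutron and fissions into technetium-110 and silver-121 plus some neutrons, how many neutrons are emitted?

3

Conserve mass number: 234 = 110 + 121 + k, so k = 234 − 231 = 3.
Check atomic number: 90 = 43 + 47 + 0 = 90. ✓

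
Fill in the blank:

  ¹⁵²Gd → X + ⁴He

Sm-148

Conserve mass number: 152 = A + 4, so A = 148.
Conserve atomic number: 64 = Z + 2, so Z = 62.
Z = 62 is samarium, so the species is ¹⁴⁸Sm.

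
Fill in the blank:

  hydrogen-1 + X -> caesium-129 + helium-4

Ba-132

Conserve mass number: 1 + A = 129 + 4, so A = 132.
Conserve atomic number: 1 + Z = 55 + 2, so Z = 56.
Z = 56 is barium, so the species is barium-132.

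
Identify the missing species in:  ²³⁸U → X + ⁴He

Conserve mass number: 238 = A + 4, so A = 234.
Conserve atomic number: 92 = Z + 2, so Z = 90.
Z = 90 is thorium, so the species is ²³⁴Th.

Th-234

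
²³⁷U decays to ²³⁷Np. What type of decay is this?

beta-minus decay

ΔA = 237 − 237 = 0; ΔZ = 93 − 92 = +1.
A is unchanged and Z rises by 1 — a neutron has become a proton (β⁻ decay).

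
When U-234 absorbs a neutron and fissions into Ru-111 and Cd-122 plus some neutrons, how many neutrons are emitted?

2

Conserve mass number: 235 = 111 + 122 + k, so k = 235 − 233 = 2.
Check atomic number: 92 = 44 + 48 + 0 = 92. ✓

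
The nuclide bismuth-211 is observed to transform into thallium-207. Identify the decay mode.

alpha decay

ΔA = 207 − 211 = -4; ΔZ = 81 − 83 = -2.
A drops by 4 and Z drops by 2 — the signature of alpha emission.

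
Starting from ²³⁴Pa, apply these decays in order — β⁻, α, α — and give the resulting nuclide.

Ra-226

Start: (A, Z) = (234, 91).
After β⁻: (234, 92).
After α: (230, 90).
After α: (226, 88).
Z = 88 is radium.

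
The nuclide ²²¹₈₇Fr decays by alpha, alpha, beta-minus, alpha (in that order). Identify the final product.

Pb-209

Start: (A, Z) = (221, 87).
After α: (217, 85).
After α: (213, 83).
After β⁻: (213, 84).
After α: (209, 82).
Z = 82 is lead.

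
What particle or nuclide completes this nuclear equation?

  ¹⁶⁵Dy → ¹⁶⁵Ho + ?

Conserve mass number: 165 = 165 + A, so A = 0.
Conserve atomic number: 66 = 67 + Z, so Z = -1.
A = 0 and Z = -1 is e⁻ — a beta-minus particle.

beta-minus particle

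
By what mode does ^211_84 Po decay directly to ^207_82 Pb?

ΔA = 207 − 211 = -4; ΔZ = 82 − 84 = -2.
A drops by 4 and Z drops by 2 — the signature of alpha emission.

alpha decay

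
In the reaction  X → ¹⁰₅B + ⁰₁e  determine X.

C-10

Conserve mass number: A = 10 + 0, so A = 10.
Conserve atomic number: Z = 5 + 1, so Z = 6.
Z = 6 is carbon, so the species is ¹⁰₆C.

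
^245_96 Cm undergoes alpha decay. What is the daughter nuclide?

Pu-241

Alpha decay: mass number changes by -4, atomic number by -2.
A: 245 − 4 = 241; Z: 96 − 2 = 94.
Z = 94 is plutonium, so the daughter is ^241_94 Pu.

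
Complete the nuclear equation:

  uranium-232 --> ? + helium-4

Conserve mass number: 232 = A + 4, so A = 228.
Conserve atomic number: 92 = Z + 2, so Z = 90.
Z = 90 is thorium, so the species is thorium-228.

Th-228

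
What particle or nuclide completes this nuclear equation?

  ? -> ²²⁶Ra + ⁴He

Conserve mass number: A = 226 + 4, so A = 230.
Conserve atomic number: Z = 88 + 2, so Z = 90.
Z = 90 is thorium, so the species is ²³⁰Th.

Th-230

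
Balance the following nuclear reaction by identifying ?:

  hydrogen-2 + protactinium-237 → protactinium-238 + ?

Conserve mass number: 2 + 237 = 238 + A, so A = 1.
Conserve atomic number: 1 + 91 = 91 + Z, so Z = 1.
A = 1 and Z = 1 is hydrogen-1 — a proton.

proton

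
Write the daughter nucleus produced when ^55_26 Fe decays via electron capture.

Electron capture: mass number changes by +0, atomic number by -1.
A: 55 = 55; Z: 26 − 1 = 25.
Z = 25 is manganese, so the daughter is ^55_25 Mn.

Mn-55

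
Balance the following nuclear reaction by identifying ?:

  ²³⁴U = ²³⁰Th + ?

Conserve mass number: 234 = 230 + A, so A = 4.
Conserve atomic number: 92 = 90 + Z, so Z = 2.
A = 4 and Z = 2 is ⁴He — an alpha particle.

alpha particle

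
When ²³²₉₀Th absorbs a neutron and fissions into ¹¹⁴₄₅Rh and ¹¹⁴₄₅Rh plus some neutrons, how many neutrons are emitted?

5

Conserve mass number: 233 = 114 + 114 + k, so k = 233 − 228 = 5.
Check atomic number: 90 = 45 + 45 + 0 = 90. ✓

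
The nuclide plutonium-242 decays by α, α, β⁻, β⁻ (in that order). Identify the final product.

Start: (A, Z) = (242, 94).
After α: (238, 92).
After α: (234, 90).
After β⁻: (234, 91).
After β⁻: (234, 92).
Z = 92 is uranium.

U-234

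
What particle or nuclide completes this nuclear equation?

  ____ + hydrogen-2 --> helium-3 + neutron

Conserve mass number: A + 2 = 3 + 1, so A = 2.
Conserve atomic number: Z + 1 = 2 + 0, so Z = 1.
A = 2 and Z = 1 is hydrogen-2 — a deuteron.

deuteron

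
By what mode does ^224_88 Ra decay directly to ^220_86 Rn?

ΔA = 220 − 224 = -4; ΔZ = 86 − 88 = -2.
A drops by 4 and Z drops by 2 — the signature of alpha emission.

alpha decay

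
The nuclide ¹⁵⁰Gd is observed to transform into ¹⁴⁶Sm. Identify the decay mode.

alpha decay

ΔA = 146 − 150 = -4; ΔZ = 62 − 64 = -2.
A drops by 4 and Z drops by 2 — the signature of alpha emission.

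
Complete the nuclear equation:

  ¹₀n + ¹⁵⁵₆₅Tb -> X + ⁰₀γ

Conserve mass number: 1 + 155 = A + 0, so A = 156.
Conserve atomic number: 0 + 65 = Z + 0, so Z = 65.
Z = 65 is terbium, so the species is ¹⁵⁶₆₅Tb.

Tb-156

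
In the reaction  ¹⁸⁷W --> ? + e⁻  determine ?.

Conserve mass number: 187 = A + 0, so A = 187.
Conserve atomic number: 74 = Z − 1, so Z = 75.
Z = 75 is rhenium, so the species is ¹⁸⁷Re.

Re-187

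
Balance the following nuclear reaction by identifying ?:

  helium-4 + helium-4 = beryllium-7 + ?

Conserve mass number: 4 + 4 = 7 + A, so A = 1.
Conserve atomic number: 2 + 2 = 4 + Z, so Z = 0.
A = 1 and Z = 0 is neutron — a neutron.

neutron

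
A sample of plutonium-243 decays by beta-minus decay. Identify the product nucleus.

Beta-minus decay: mass number changes by +0, atomic number by +1.
A: 243 = 243; Z: 94 + 1 = 95.
Z = 95 is americium, so the daughter is americium-243.

Am-243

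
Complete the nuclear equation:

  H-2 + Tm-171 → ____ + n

Conserve mass number: 2 + 171 = A + 1, so A = 172.
Conserve atomic number: 1 + 69 = Z + 0, so Z = 70.
Z = 70 is ytterbium, so the species is Yb-172.

Yb-172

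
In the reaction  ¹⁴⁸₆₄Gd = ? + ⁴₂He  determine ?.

Sm-144

Conserve mass number: 148 = A + 4, so A = 144.
Conserve atomic number: 64 = Z + 2, so Z = 62.
Z = 62 is samarium, so the species is ¹⁴⁴₆₂Sm.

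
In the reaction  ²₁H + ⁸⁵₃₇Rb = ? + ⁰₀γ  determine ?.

Conserve mass number: 2 + 85 = A + 0, so A = 87.
Conserve atomic number: 1 + 37 = Z + 0, so Z = 38.
Z = 38 is strontium, so the species is ⁸⁷₃₈Sr.

Sr-87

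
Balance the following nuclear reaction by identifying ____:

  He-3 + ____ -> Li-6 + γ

Conserve mass number: 3 + A = 6 + 0, so A = 3.
Conserve atomic number: 2 + Z = 3 + 0, so Z = 1.
A = 3 and Z = 1 is H-3 — a triton.

triton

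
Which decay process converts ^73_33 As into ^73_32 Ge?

beta-plus decay or electron capture

ΔA = 73 − 73 = 0; ΔZ = 32 − 33 = -1.
A is unchanged and Z drops by 1 — a proton has become a neutron (β⁺ emission or electron capture).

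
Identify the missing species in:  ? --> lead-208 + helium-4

Po-212

Conserve mass number: A = 208 + 4, so A = 212.
Conserve atomic number: Z = 82 + 2, so Z = 84.
Z = 84 is polonium, so the species is polonium-212.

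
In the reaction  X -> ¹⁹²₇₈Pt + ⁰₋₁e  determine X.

Conserve mass number: A = 192 + 0, so A = 192.
Conserve atomic number: Z = 78 − 1, so Z = 77.
Z = 77 is iridium, so the species is ¹⁹²₇₇Ir.

Ir-192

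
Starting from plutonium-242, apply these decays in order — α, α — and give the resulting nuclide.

Start: (A, Z) = (242, 94).
After α: (238, 92).
After α: (234, 90).
Z = 90 is thorium.

Th-234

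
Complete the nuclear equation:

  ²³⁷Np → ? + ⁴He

Conserve mass number: 237 = A + 4, so A = 233.
Conserve atomic number: 93 = Z + 2, so Z = 91.
Z = 91 is protactinium, so the species is ²³³Pa.

Pa-233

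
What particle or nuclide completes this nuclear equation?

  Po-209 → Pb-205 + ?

Conserve mass number: 209 = 205 + A, so A = 4.
Conserve atomic number: 84 = 82 + Z, so Z = 2.
A = 4 and Z = 2 is He-4 — an alpha particle.

alpha particle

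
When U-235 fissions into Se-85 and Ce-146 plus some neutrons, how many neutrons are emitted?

4

Conserve mass number: 235 = 85 + 146 + k, so k = 235 − 231 = 4.
Check atomic number: 92 = 34 + 58 + 0 = 92. ✓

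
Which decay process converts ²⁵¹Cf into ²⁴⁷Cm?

ΔA = 247 − 251 = -4; ΔZ = 96 − 98 = -2.
A drops by 4 and Z drops by 2 — the signature of alpha emission.

alpha decay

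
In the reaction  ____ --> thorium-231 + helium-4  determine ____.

Conserve mass number: A = 231 + 4, so A = 235.
Conserve atomic number: Z = 90 + 2, so Z = 92.
Z = 92 is uranium, so the species is uranium-235.

U-235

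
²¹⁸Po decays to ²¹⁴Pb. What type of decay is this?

alpha decay

ΔA = 214 − 218 = -4; ΔZ = 82 − 84 = -2.
A drops by 4 and Z drops by 2 — the signature of alpha emission.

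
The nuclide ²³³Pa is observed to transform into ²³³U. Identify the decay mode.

ΔA = 233 − 233 = 0; ΔZ = 92 − 91 = +1.
A is unchanged and Z rises by 1 — a neutron has become a proton (β⁻ decay).

beta-minus decay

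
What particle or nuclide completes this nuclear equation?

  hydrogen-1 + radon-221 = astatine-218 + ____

Conserve mass number: 1 + 221 = 218 + A, so A = 4.
Conserve atomic number: 1 + 86 = 85 + Z, so Z = 2.
A = 4 and Z = 2 is helium-4 — an alpha particle.

alpha particle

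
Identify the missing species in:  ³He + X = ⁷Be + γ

Conserve mass number: 3 + A = 7 + 0, so A = 4.
Conserve atomic number: 2 + Z = 4 + 0, so Z = 2.
A = 4 and Z = 2 is ⁴He — an alpha particle.

alpha particle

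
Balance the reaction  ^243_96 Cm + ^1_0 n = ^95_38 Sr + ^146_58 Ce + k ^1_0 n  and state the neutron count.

3

Conserve mass number: 244 = 95 + 146 + k, so k = 244 − 241 = 3.
Check atomic number: 96 = 38 + 58 + 0 = 96. ✓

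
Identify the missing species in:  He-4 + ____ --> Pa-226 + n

Ac-223

Conserve mass number: 4 + A = 226 + 1, so A = 223.
Conserve atomic number: 2 + Z = 91 + 0, so Z = 89.
Z = 89 is actinium, so the species is Ac-223.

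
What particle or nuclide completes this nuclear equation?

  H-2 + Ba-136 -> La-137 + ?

Conserve mass number: 2 + 136 = 137 + A, so A = 1.
Conserve atomic number: 1 + 56 = 57 + Z, so Z = 0.
A = 1 and Z = 0 is n — a neutron.

neutron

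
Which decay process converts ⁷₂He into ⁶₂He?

neutron emission

ΔA = 6 − 7 = -1; ΔZ = 2 − 2 = +0.
A drops by 1 with Z unchanged — a neutron was emitted.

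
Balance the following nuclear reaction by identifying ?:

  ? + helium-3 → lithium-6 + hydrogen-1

Conserve mass number: A + 3 = 6 + 1, so A = 4.
Conserve atomic number: Z + 2 = 3 + 1, so Z = 2.
A = 4 and Z = 2 is helium-4 — an alpha particle.

alpha particle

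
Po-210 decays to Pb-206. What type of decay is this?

ΔA = 206 − 210 = -4; ΔZ = 82 − 84 = -2.
A drops by 4 and Z drops by 2 — the signature of alpha emission.

alpha decay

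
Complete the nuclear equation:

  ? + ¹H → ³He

Conserve mass number: A + 1 = 3, so A = 2.
Conserve atomic number: Z + 1 = 2, so Z = 1.
A = 2 and Z = 1 is ²H — a deuteron.

deuteron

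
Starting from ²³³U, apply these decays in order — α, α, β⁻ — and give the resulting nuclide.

Ac-225

Start: (A, Z) = (233, 92).
After α: (229, 90).
After α: (225, 88).
After β⁻: (225, 89).
Z = 89 is actinium.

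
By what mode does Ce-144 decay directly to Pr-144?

ΔA = 144 − 144 = 0; ΔZ = 59 − 58 = +1.
A is unchanged and Z rises by 1 — a neutron has become a proton (β⁻ decay).

beta-minus decay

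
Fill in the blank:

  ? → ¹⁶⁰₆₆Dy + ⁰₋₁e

Tb-160

Conserve mass number: A = 160 + 0, so A = 160.
Conserve atomic number: Z = 66 − 1, so Z = 65.
Z = 65 is terbium, so the species is ¹⁶⁰₆₅Tb.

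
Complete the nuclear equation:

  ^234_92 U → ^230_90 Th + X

alpha particle

Conserve mass number: 234 = 230 + A, so A = 4.
Conserve atomic number: 92 = 90 + Z, so Z = 2.
A = 4 and Z = 2 is ^4_2 He — an alpha particle.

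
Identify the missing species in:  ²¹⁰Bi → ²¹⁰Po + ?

Conserve mass number: 210 = 210 + A, so A = 0.
Conserve atomic number: 83 = 84 + Z, so Z = -1.
A = 0 and Z = -1 is e⁻ — a beta-minus particle.

beta-minus particle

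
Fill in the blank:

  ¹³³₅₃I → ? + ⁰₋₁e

Xe-133

Conserve mass number: 133 = A + 0, so A = 133.
Conserve atomic number: 53 = Z − 1, so Z = 54.
Z = 54 is xenon, so the species is ¹³³₅₄Xe.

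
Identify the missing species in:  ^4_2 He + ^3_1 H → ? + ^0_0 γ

Li-7

Conserve mass number: 4 + 3 = A + 0, so A = 7.
Conserve atomic number: 2 + 1 = Z + 0, so Z = 3.
Z = 3 is lithium, so the species is ^7_3 Li.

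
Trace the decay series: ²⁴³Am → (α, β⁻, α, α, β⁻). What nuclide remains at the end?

Pa-231

Start: (A, Z) = (243, 95).
After α: (239, 93).
After β⁻: (239, 94).
After α: (235, 92).
After α: (231, 90).
After β⁻: (231, 91).
Z = 91 is protactinium.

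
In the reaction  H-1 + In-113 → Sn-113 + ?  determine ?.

Conserve mass number: 1 + 113 = 113 + A, so A = 1.
Conserve atomic number: 1 + 49 = 50 + Z, so Z = 0.
A = 1 and Z = 0 is n — a neutron.

neutron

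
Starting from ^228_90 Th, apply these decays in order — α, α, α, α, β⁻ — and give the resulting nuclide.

Bi-212

Start: (A, Z) = (228, 90).
After α: (224, 88).
After α: (220, 86).
After α: (216, 84).
After α: (212, 82).
After β⁻: (212, 83).
Z = 83 is bismuth.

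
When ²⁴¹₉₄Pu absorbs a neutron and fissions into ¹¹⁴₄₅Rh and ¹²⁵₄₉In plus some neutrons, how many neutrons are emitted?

3

Conserve mass number: 242 = 114 + 125 + k, so k = 242 − 239 = 3.
Check atomic number: 94 = 45 + 49 + 0 = 94. ✓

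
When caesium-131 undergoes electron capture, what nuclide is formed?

Xe-131

Electron capture: mass number changes by +0, atomic number by -1.
A: 131 = 131; Z: 55 − 1 = 54.
Z = 54 is xenon, so the daughter is xenon-131.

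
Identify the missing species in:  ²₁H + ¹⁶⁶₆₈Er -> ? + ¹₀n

Tm-167

Conserve mass number: 2 + 166 = A + 1, so A = 167.
Conserve atomic number: 1 + 68 = Z + 0, so Z = 69.
Z = 69 is thulium, so the species is ¹⁶⁷₆₉Tm.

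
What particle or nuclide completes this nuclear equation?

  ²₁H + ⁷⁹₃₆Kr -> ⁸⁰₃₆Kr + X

proton

Conserve mass number: 2 + 79 = 80 + A, so A = 1.
Conserve atomic number: 1 + 36 = 36 + Z, so Z = 1.
A = 1 and Z = 1 is ¹₁H — a proton.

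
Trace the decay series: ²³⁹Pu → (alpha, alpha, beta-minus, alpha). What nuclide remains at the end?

Start: (A, Z) = (239, 94).
After α: (235, 92).
After α: (231, 90).
After β⁻: (231, 91).
After α: (227, 89).
Z = 89 is actinium.

Ac-227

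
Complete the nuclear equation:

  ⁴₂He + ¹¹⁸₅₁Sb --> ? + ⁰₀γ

Conserve mass number: 4 + 118 = A + 0, so A = 122.
Conserve atomic number: 2 + 51 = Z + 0, so Z = 53.
Z = 53 is iodine, so the species is ¹²²₅₃I.

I-122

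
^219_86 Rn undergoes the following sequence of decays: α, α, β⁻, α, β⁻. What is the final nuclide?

Start: (A, Z) = (219, 86).
After α: (215, 84).
After α: (211, 82).
After β⁻: (211, 83).
After α: (207, 81).
After β⁻: (207, 82).
Z = 82 is lead.

Pb-207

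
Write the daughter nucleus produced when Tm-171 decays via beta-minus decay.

Yb-171

Beta-minus decay: mass number changes by +0, atomic number by +1.
A: 171 = 171; Z: 69 + 1 = 70.
Z = 70 is ytterbium, so the daughter is Yb-171.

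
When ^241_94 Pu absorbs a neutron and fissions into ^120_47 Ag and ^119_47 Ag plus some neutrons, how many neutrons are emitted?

3

Conserve mass number: 242 = 120 + 119 + k, so k = 242 − 239 = 3.
Check atomic number: 94 = 47 + 47 + 0 = 94. ✓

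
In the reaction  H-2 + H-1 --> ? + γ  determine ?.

He-3

Conserve mass number: 2 + 1 = A + 0, so A = 3.
Conserve atomic number: 1 + 1 = Z + 0, so Z = 2.
Z = 2 is helium, so the species is He-3.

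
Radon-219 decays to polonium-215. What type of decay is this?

ΔA = 215 − 219 = -4; ΔZ = 84 − 86 = -2.
A drops by 4 and Z drops by 2 — the signature of alpha emission.

alpha decay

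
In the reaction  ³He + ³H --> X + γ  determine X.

Li-6

Conserve mass number: 3 + 3 = A + 0, so A = 6.
Conserve atomic number: 2 + 1 = Z + 0, so Z = 3.
Z = 3 is lithium, so the species is ⁶Li.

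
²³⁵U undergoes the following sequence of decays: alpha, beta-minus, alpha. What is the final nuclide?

Ac-227

Start: (A, Z) = (235, 92).
After α: (231, 90).
After β⁻: (231, 91).
After α: (227, 89).
Z = 89 is actinium.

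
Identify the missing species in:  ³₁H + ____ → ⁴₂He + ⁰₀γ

proton

Conserve mass number: 3 + A = 4 + 0, so A = 1.
Conserve atomic number: 1 + Z = 2 + 0, so Z = 1.
A = 1 and Z = 1 is ¹₁H — a proton.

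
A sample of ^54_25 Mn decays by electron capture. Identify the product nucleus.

Cr-54

Electron capture: mass number changes by +0, atomic number by -1.
A: 54 = 54; Z: 25 − 1 = 24.
Z = 24 is chromium, so the daughter is ^54_24 Cr.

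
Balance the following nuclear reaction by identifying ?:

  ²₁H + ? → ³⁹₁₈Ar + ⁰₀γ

Conserve mass number: 2 + A = 39 + 0, so A = 37.
Conserve atomic number: 1 + Z = 18 + 0, so Z = 17.
Z = 17 is chlorine, so the species is ³⁷₁₇Cl.

Cl-37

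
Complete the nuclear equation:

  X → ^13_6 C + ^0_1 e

N-13

Conserve mass number: A = 13 + 0, so A = 13.
Conserve atomic number: Z = 6 + 1, so Z = 7.
Z = 7 is nitrogen, so the species is ^13_7 N.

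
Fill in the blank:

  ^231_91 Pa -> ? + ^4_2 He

Conserve mass number: 231 = A + 4, so A = 227.
Conserve atomic number: 91 = Z + 2, so Z = 89.
Z = 89 is actinium, so the species is ^227_89 Ac.

Ac-227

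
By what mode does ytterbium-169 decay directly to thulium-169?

ΔA = 169 − 169 = 0; ΔZ = 69 − 70 = -1.
A is unchanged and Z drops by 1 — a proton has become a neutron (β⁺ emission or electron capture).

beta-plus decay or electron capture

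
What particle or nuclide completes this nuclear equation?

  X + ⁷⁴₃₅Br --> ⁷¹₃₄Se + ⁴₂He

Conserve mass number: A + 74 = 71 + 4, so A = 1.
Conserve atomic number: Z + 35 = 34 + 2, so Z = 1.
A = 1 and Z = 1 is ¹₁H — a proton.

proton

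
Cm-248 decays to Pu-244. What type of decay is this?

ΔA = 244 − 248 = -4; ΔZ = 94 − 96 = -2.
A drops by 4 and Z drops by 2 — the signature of alpha emission.

alpha decay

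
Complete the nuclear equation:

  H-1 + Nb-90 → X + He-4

Zr-87

Conserve mass number: 1 + 90 = A + 4, so A = 87.
Conserve atomic number: 1 + 41 = Z + 2, so Z = 40.
Z = 40 is zirconium, so the species is Zr-87.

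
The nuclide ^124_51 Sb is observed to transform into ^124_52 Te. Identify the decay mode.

beta-minus decay

ΔA = 124 − 124 = 0; ΔZ = 52 − 51 = +1.
A is unchanged and Z rises by 1 — a neutron has become a proton (β⁻ decay).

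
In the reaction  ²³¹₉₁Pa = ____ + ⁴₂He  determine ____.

Ac-227

Conserve mass number: 231 = A + 4, so A = 227.
Conserve atomic number: 91 = Z + 2, so Z = 89.
Z = 89 is actinium, so the species is ²²⁷₈₉Ac.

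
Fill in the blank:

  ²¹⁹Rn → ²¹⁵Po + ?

Conserve mass number: 219 = 215 + A, so A = 4.
Conserve atomic number: 86 = 84 + Z, so Z = 2.
A = 4 and Z = 2 is ⁴He — an alpha particle.

alpha particle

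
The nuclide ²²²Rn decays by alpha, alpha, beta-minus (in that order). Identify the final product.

Bi-214

Start: (A, Z) = (222, 86).
After α: (218, 84).
After α: (214, 82).
After β⁻: (214, 83).
Z = 83 is bismuth.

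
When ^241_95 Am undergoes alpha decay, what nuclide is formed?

Np-237

Alpha decay: mass number changes by -4, atomic number by -2.
A: 241 − 4 = 237; Z: 95 − 2 = 93.
Z = 93 is neptunium, so the daughter is ^237_93 Np.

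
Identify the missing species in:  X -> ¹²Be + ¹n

Conserve mass number: A = 12 + 1, so A = 13.
Conserve atomic number: Z = 4 + 0, so Z = 4.
Z = 4 is beryllium, so the species is ¹³Be.

Be-13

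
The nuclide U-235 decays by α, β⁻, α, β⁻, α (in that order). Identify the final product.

Start: (A, Z) = (235, 92).
After α: (231, 90).
After β⁻: (231, 91).
After α: (227, 89).
After β⁻: (227, 90).
After α: (223, 88).
Z = 88 is radium.

Ra-223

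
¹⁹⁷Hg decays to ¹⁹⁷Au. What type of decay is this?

ΔA = 197 − 197 = 0; ΔZ = 79 − 80 = -1.
A is unchanged and Z drops by 1 — a proton has become a neutron (β⁺ emission or electron capture).

beta-plus decay or electron capture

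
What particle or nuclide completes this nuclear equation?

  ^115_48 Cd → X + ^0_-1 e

Conserve mass number: 115 = A + 0, so A = 115.
Conserve atomic number: 48 = Z − 1, so Z = 49.
Z = 49 is indium, so the species is ^115_49 In.

In-115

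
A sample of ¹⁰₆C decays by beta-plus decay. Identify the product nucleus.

Beta-plus decay: mass number changes by +0, atomic number by -1.
A: 10 = 10; Z: 6 − 1 = 5.
Z = 5 is boron, so the daughter is ¹⁰₅B.

B-10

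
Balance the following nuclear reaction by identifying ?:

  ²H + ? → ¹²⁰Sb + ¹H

Sb-119

Conserve mass number: 2 + A = 120 + 1, so A = 119.
Conserve atomic number: 1 + Z = 51 + 1, so Z = 51.
Z = 51 is antimony, so the species is ¹¹⁹Sb.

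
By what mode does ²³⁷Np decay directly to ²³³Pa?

ΔA = 233 − 237 = -4; ΔZ = 91 − 93 = -2.
A drops by 4 and Z drops by 2 — the signature of alpha emission.

alpha decay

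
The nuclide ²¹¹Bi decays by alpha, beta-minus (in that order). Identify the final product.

Pb-207

Start: (A, Z) = (211, 83).
After α: (207, 81).
After β⁻: (207, 82).
Z = 82 is lead.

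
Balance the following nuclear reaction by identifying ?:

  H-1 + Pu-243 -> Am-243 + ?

neutron

Conserve mass number: 1 + 243 = 243 + A, so A = 1.
Conserve atomic number: 1 + 94 = 95 + Z, so Z = 0.
A = 1 and Z = 0 is n — a neutron.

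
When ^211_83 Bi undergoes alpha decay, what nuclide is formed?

Alpha decay: mass number changes by -4, atomic number by -2.
A: 211 − 4 = 207; Z: 83 − 2 = 81.
Z = 81 is thallium, so the daughter is ^207_81 Tl.

Tl-207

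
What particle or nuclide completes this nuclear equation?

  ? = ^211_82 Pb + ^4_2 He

Conserve mass number: A = 211 + 4, so A = 215.
Conserve atomic number: Z = 82 + 2, so Z = 84.
Z = 84 is polonium, so the species is ^215_84 Po.

Po-215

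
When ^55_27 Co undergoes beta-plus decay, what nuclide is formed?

Beta-plus decay: mass number changes by +0, atomic number by -1.
A: 55 = 55; Z: 27 − 1 = 26.
Z = 26 is iron, so the daughter is ^55_26 Fe.

Fe-55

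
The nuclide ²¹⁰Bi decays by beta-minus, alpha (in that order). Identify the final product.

Pb-206

Start: (A, Z) = (210, 83).
After β⁻: (210, 84).
After α: (206, 82).
Z = 82 is lead.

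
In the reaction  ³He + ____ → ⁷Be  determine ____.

Conserve mass number: 3 + A = 7, so A = 4.
Conserve atomic number: 2 + Z = 4, so Z = 2.
A = 4 and Z = 2 is ⁴He — an alpha particle.

alpha particle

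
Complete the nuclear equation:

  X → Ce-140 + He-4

Conserve mass number: A = 140 + 4, so A = 144.
Conserve atomic number: Z = 58 + 2, so Z = 60.
Z = 60 is neodymium, so the species is Nd-144.

Nd-144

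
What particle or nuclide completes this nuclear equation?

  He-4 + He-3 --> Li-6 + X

proton

Conserve mass number: 4 + 3 = 6 + A, so A = 1.
Conserve atomic number: 2 + 2 = 3 + Z, so Z = 1.
A = 1 and Z = 1 is H-1 — a proton.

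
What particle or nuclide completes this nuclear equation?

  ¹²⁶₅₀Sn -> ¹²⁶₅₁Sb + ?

Conserve mass number: 126 = 126 + A, so A = 0.
Conserve atomic number: 50 = 51 + Z, so Z = -1.
A = 0 and Z = -1 is ⁰₋₁e — a beta-minus particle.

beta-minus particle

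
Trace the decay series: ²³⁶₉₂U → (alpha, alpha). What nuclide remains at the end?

Start: (A, Z) = (236, 92).
After α: (232, 90).
After α: (228, 88).
Z = 88 is radium.

Ra-228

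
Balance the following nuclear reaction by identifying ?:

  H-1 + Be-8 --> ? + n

B-8

Conserve mass number: 1 + 8 = A + 1, so A = 8.
Conserve atomic number: 1 + 4 = Z + 0, so Z = 5.
Z = 5 is boron, so the species is B-8.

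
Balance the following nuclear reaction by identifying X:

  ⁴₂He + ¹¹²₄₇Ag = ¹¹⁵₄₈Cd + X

proton

Conserve mass number: 4 + 112 = 115 + A, so A = 1.
Conserve atomic number: 2 + 47 = 48 + Z, so Z = 1.
A = 1 and Z = 1 is ¹₁H — a proton.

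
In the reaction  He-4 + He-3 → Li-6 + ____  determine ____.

Conserve mass number: 4 + 3 = 6 + A, so A = 1.
Conserve atomic number: 2 + 2 = 3 + Z, so Z = 1.
A = 1 and Z = 1 is H-1 — a proton.

proton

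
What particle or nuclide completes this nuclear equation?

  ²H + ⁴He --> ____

Conserve mass number: 2 + 4 = A, so A = 6.
Conserve atomic number: 1 + 2 = Z, so Z = 3.
Z = 3 is lithium, so the species is ⁶Li.

Li-6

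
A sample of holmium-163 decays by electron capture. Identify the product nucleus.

Dy-163

Electron capture: mass number changes by +0, atomic number by -1.
A: 163 = 163; Z: 67 − 1 = 66.
Z = 66 is dysprosium, so the daughter is dysprosium-163.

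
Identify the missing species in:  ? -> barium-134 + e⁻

Conserve mass number: A = 134 + 0, so A = 134.
Conserve atomic number: Z = 56 − 1, so Z = 55.
Z = 55 is caesium, so the species is caesium-134.

Cs-134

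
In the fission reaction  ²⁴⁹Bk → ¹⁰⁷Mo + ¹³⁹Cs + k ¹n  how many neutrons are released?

Conserve mass number: 249 = 107 + 139 + k, so k = 249 − 246 = 3.
Check atomic number: 97 = 42 + 55 + 0 = 97. ✓

3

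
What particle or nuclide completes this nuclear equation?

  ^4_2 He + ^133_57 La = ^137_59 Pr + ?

gamma ray

Conserve mass number: 4 + 133 = 137 + A, so A = 0.
Conserve atomic number: 2 + 57 = 59 + Z, so Z = 0.
A = 0 and Z = 0 is ^0_0 γ — a gamma ray.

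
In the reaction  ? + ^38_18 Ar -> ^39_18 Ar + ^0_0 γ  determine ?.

neutron

Conserve mass number: A + 38 = 39 + 0, so A = 1.
Conserve atomic number: Z + 18 = 18 + 0, so Z = 0.
A = 1 and Z = 0 is ^1_0 n — a neutron.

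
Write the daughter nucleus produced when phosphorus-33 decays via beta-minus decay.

Beta-minus decay: mass number changes by +0, atomic number by +1.
A: 33 = 33; Z: 15 + 1 = 16.
Z = 16 is sulfur, so the daughter is sulfur-33.

S-33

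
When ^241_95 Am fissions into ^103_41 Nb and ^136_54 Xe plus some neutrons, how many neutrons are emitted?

2

Conserve mass number: 241 = 103 + 136 + k, so k = 241 − 239 = 2.
Check atomic number: 95 = 41 + 54 + 0 = 95. ✓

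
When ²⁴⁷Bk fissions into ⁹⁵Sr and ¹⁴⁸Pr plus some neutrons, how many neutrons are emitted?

4

Conserve mass number: 247 = 95 + 148 + k, so k = 247 − 243 = 4.
Check atomic number: 97 = 38 + 59 + 0 = 97. ✓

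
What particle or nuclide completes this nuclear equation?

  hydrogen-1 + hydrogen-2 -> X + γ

Conserve mass number: 1 + 2 = A + 0, so A = 3.
Conserve atomic number: 1 + 1 = Z + 0, so Z = 2.
Z = 2 is helium, so the species is helium-3.

He-3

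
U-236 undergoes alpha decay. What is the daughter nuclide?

Th-232

Alpha decay: mass number changes by -4, atomic number by -2.
A: 236 − 4 = 232; Z: 92 − 2 = 90.
Z = 90 is thorium, so the daughter is Th-232.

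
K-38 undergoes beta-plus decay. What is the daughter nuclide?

Ar-38

Beta-plus decay: mass number changes by +0, atomic number by -1.
A: 38 = 38; Z: 19 − 1 = 18.
Z = 18 is argon, so the daughter is Ar-38.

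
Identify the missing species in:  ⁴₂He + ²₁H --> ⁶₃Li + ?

gamma ray

Conserve mass number: 4 + 2 = 6 + A, so A = 0.
Conserve atomic number: 2 + 1 = 3 + Z, so Z = 0.
A = 0 and Z = 0 is ⁰₀γ — a gamma ray.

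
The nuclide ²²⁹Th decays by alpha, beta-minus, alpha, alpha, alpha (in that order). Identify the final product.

Bi-213

Start: (A, Z) = (229, 90).
After α: (225, 88).
After β⁻: (225, 89).
After α: (221, 87).
After α: (217, 85).
After α: (213, 83).
Z = 83 is bismuth.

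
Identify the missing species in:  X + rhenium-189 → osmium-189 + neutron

proton

Conserve mass number: A + 189 = 189 + 1, so A = 1.
Conserve atomic number: Z + 75 = 76 + 0, so Z = 1.
A = 1 and Z = 1 is hydrogen-1 — a proton.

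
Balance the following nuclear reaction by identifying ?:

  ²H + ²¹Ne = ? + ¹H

Ne-22

Conserve mass number: 2 + 21 = A + 1, so A = 22.
Conserve atomic number: 1 + 10 = Z + 1, so Z = 10.
Z = 10 is neon, so the species is ²²Ne.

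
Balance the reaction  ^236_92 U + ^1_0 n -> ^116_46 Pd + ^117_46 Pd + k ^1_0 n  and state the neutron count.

4

Conserve mass number: 237 = 116 + 117 + k, so k = 237 − 233 = 4.
Check atomic number: 92 = 46 + 46 + 0 = 92. ✓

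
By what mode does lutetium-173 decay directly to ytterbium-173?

beta-plus decay or electron capture

ΔA = 173 − 173 = 0; ΔZ = 70 − 71 = -1.
A is unchanged and Z drops by 1 — a proton has become a neutron (β⁺ emission or electron capture).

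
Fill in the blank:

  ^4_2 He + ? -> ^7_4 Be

He-3

Conserve mass number: 4 + A = 7, so A = 3.
Conserve atomic number: 2 + Z = 4, so Z = 2.
Z = 2 is helium, so the species is ^3_2 He.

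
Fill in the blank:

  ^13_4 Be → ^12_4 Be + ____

neutron

Conserve mass number: 13 = 12 + A, so A = 1.
Conserve atomic number: 4 = 4 + Z, so Z = 0.
A = 1 and Z = 0 is ^1_0 n — a neutron.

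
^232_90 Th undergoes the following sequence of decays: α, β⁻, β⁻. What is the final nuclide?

Th-228

Start: (A, Z) = (232, 90).
After α: (228, 88).
After β⁻: (228, 89).
After β⁻: (228, 90).
Z = 90 is thorium.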